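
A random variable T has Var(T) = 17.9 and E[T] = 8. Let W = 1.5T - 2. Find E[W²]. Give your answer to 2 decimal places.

140.28

E[1.5T - 2] = 1.5·8 − 2 = 10
Var(1.5T - 2) = (1.5)²·17.9 = 40.275
E[W²] = Var(W) + (E[W])² = 40.275 + (10)² = 140.275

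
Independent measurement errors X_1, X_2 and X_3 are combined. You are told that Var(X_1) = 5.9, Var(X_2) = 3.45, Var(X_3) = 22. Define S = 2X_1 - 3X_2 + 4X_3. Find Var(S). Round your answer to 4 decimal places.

By independence, Var(S) = (2)²Var(X_1) + (-3)²Var(X_2) + (4)²Var(X_3)
= (2)²·5.9 + (-3)²·3.45 + (4)²·22 = 406.65

406.6500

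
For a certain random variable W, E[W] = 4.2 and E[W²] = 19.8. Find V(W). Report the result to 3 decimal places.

V(W) = 19.8 − (4.2)² = 2.16

2.160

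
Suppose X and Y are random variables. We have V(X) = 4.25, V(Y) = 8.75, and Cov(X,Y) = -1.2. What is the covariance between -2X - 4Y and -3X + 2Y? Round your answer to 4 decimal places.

Cov(-2X - 4Y, -3X + 2Y) = (-2)(-3)V(X) + (-4)(2)V(Y) + [(-2)(2) + (-4)(-3)]Cov(X,Y)
= 6·4.25 + -8·8.75 + 8·-1.2 = -54.1

-54.1000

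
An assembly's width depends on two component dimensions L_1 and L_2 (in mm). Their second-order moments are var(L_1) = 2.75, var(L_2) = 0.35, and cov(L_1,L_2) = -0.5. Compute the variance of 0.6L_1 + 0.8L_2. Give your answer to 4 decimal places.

0.7340

var(0.6L_1 + 0.8L_2) = (0.6)²·var(L_1) + (0.8)²·var(L_2) + 2·(0.6)·(0.8)·cov(L_1,L_2)
= 0.36·2.75 + 0.64·0.35 + 0.96·-0.5 = 0.734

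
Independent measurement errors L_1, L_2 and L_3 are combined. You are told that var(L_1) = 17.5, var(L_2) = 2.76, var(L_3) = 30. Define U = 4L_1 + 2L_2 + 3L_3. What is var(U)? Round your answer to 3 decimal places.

By independence, var(U) = (4)²var(L_1) + (2)²var(L_2) + (3)²var(L_3)
= (4)²·17.5 + (2)²·2.76 + (3)²·30 = 561.04

561.040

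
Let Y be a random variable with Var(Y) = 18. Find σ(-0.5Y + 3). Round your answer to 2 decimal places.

Var(-0.5Y + 3) = (-0.5)²·18 = 4.5
σ(-0.5Y + 3) = √4.5 ≈ 2.12

2.12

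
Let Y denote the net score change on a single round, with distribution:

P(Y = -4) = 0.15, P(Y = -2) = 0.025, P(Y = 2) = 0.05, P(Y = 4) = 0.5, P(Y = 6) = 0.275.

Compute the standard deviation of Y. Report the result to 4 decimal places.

E[Y] = (-4)(0.15) + (-2)(0.025) + (2)(0.05) + (4)(0.5) + (6)(0.275) = 3.1
E[Y²] = (-4)²(0.15) + (-2)²(0.025) + (2)²(0.05) + (4)²(0.5) + (6)²(0.275) = 20.6
Var(Y) = E[Y²] − (E[Y])² = 20.6 − (3.1)² = 10.99
SD(Y) = √10.99 ≈ 3.3151

3.3151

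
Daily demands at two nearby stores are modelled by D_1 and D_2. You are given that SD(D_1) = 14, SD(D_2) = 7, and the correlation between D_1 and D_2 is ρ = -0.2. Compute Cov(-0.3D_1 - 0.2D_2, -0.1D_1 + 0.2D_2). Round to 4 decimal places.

4.7040

Var(D_1) = (14)² = 196;  Var(D_2) = (7)² = 49
Cov(D_1,D_2) = ρ·SD(D_1)·SD(D_2) = -0.2·14·7 = -19.6
Cov(-0.3D_1 - 0.2D_2, -0.1D_1 + 0.2D_2) = (-0.3)(-0.1)Var(D_1) + (-0.2)(0.2)Var(D_2) + [(-0.3)(0.2) + (-0.2)(-0.1)]Cov(D_1,D_2)
= 0.03·196 + -0.04·49 + -0.04·-19.6 = 4.704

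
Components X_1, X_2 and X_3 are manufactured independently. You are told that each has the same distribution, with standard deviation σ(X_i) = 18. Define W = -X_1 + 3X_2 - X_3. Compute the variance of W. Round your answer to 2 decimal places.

3564.00

Var(X_i) = (18)² = 324
By independence, Var(W) = (-1)²Var(X_1) + (3)²Var(X_2) + (-1)²Var(X_3)
= (-1)²·324 + (3)²·324 + (-1)²·324 = 3564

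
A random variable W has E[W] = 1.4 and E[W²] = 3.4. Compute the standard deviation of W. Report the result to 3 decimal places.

var(W) = 3.4 − (1.4)² = 1.44
SD(W) = √1.44 ≈ 1.200

1.200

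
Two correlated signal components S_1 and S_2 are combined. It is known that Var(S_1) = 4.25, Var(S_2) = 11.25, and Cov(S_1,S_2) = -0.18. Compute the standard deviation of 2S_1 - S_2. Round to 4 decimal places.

5.3824

Var(2S_1 - S_2) = (2)²·Var(S_1) + (-1)²·Var(S_2) + 2·(2)·(-1)·Cov(S_1,S_2)
= 4·4.25 + 1·11.25 + -4·-0.18 = 28.97
SD(2S_1 - S_2) = √28.97 ≈ 5.3824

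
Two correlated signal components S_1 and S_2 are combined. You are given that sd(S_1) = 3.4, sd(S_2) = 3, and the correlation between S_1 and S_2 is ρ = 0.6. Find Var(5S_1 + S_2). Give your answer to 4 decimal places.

359.2000

Var(S_1) = (3.4)² = 11.56;  Var(S_2) = (3)² = 9
cov(S_1,S_2) = ρ·sd(S_1)·sd(S_2) = 0.6·3.4·3 = 6.12
Var(5S_1 + S_2) = (5)²·Var(S_1) + (1)²·Var(S_2) + 2·(5)·(1)·cov(S_1,S_2)
= 25·11.56 + 1·9 + 10·6.12 = 359.2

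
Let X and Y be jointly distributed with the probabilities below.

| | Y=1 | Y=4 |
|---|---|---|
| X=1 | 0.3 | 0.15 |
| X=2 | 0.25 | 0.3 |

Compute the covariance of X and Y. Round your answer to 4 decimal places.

E[X] = 1.55,  E[Y] = 2.35
E[XY] = 3.8
Cov(X,Y) = E[XY] − E[X]E[Y] = 3.8 − (1.55)(2.35) = 0.1575

0.1575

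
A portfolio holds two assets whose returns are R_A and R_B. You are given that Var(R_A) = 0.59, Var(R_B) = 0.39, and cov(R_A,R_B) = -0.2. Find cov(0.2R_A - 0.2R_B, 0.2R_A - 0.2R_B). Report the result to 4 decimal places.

0.0552

cov(0.2R_A - 0.2R_B, 0.2R_A - 0.2R_B) = (0.2)(0.2)Var(R_A) + (-0.2)(-0.2)Var(R_B) + [(0.2)(-0.2) + (-0.2)(0.2)]cov(R_A,R_B)
= 0.04·0.59 + 0.04·0.39 + -0.08·-0.2 = 0.0552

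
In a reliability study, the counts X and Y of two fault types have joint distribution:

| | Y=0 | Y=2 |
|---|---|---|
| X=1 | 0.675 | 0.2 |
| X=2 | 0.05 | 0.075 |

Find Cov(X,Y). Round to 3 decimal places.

0.081

E[X] = 1.125,  E[Y] = 0.55
E[XY] = 0.7
Cov(X,Y) = E[XY] − E[X]E[Y] = 0.7 − (1.125)(0.55) = 0.08125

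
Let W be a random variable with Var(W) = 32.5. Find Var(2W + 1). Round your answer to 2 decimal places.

Var(2W + 1) = (2)²·Var(W) = 4·32.5 = 130

130.00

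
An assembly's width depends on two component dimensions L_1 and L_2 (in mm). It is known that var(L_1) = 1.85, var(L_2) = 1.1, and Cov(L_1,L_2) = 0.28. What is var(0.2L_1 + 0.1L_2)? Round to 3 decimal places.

0.096

var(0.2L_1 + 0.1L_2) = (0.2)²·var(L_1) + (0.1)²·var(L_2) + 2·(0.2)·(0.1)·Cov(L_1,L_2)
= 0.04·1.85 + 0.01·1.1 + 0.04·0.28 = 0.0962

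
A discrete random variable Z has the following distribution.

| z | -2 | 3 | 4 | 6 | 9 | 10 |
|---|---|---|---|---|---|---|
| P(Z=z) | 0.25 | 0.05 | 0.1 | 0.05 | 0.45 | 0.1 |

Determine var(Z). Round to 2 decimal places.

22.14

E[Z] = (-2)(0.25) + (3)(0.05) + (4)(0.1) + (6)(0.05) + (9)(0.45) + (10)(0.1) = 5.4
E[Z²] = (-2)²(0.25) + (3)²(0.05) + (4)²(0.1) + (6)²(0.05) + (9)²(0.45) + (10)²(0.1) = 51.3
var(Z) = E[Z²] − (E[Z])² = 51.3 − (5.4)² = 22.14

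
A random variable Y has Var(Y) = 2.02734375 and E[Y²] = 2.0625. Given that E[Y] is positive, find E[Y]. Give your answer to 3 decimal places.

(E[Y])² = E[Y²] − Var(Y) = 2.0625 − 2.02734375 = 0.03515625
E[Y] = √0.03515625 = 0.1875

0.188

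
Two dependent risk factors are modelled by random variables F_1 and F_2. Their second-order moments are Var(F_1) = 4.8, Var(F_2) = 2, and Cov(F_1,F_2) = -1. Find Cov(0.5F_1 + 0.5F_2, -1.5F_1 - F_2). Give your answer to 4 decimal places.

Cov(0.5F_1 + 0.5F_2, -1.5F_1 - F_2) = (0.5)(-1.5)Var(F_1) + (0.5)(-1)Var(F_2) + [(0.5)(-1) + (0.5)(-1.5)]Cov(F_1,F_2)
= -0.75·4.8 + -0.5·2 + -1.25·-1 = -3.35

-3.3500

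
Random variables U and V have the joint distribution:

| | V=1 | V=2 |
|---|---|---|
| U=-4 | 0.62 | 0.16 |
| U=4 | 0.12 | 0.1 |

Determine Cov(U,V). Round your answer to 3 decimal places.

E[U] = -2.24,  E[V] = 1.26
E[UV] = -2.48
Cov(U,V) = E[UV] − E[U]E[V] = -2.48 − (-2.24)(1.26) = 0.3424

0.342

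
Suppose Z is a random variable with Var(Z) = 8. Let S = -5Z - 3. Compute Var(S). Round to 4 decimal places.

200.0000

Var(-5Z - 3) = (-5)²·Var(Z) = 25·8 = 200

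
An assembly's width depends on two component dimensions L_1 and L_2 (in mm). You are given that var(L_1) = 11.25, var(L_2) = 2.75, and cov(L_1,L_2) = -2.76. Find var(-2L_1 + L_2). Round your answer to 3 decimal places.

58.790

var(-2L_1 + L_2) = (-2)²·var(L_1) + (1)²·var(L_2) + 2·(-2)·(1)·cov(L_1,L_2)
= 4·11.25 + 1·2.75 + -4·-2.76 = 58.79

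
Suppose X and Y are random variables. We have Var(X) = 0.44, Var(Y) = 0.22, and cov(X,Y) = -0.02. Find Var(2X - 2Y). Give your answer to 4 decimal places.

2.8000

Var(2X - 2Y) = (2)²·Var(X) + (-2)²·Var(Y) + 2·(2)·(-2)·cov(X,Y)
= 4·0.44 + 4·0.22 + -8·-0.02 = 2.8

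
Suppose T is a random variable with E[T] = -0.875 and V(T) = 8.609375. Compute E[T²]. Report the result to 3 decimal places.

9.375

E[T²] = V(T) + (E[T])² = 8.609375 + (-0.875)² = 9.375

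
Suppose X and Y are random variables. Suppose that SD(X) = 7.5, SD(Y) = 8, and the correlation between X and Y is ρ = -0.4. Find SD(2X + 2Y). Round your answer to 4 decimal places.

Var(X) = (7.5)² = 56.25;  Var(Y) = (8)² = 64
Cov(X,Y) = ρ·SD(X)·SD(Y) = -0.4·7.5·8 = -24
Var(2X + 2Y) = (2)²·Var(X) + (2)²·Var(Y) + 2·(2)·(2)·Cov(X,Y)
= 4·56.25 + 4·64 + 8·-24 = 289
SD(2X + 2Y) = √289 ≈ 17.0000

17.0000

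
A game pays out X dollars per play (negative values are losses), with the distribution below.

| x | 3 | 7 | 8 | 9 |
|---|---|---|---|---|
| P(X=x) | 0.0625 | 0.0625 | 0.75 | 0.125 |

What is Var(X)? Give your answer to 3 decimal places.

E[X] = (3)(0.0625) + (7)(0.0625) + (8)(0.75) + (9)(0.125) = 7.75
E[X²] = (3)²(0.0625) + (7)²(0.0625) + (8)²(0.75) + (9)²(0.125) = 61.75
Var(X) = E[X²] − (E[X])² = 61.75 − (7.75)² = 1.6875

1.688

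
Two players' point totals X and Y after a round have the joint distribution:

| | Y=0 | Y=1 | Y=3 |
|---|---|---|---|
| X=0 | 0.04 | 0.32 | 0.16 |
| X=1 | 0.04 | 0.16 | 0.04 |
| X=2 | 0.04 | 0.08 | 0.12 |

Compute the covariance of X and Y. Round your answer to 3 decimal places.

E[X] = 0.72,  E[Y] = 1.52
E[XY] = 1.16
cov(X,Y) = E[XY] − E[X]E[Y] = 1.16 − (0.72)(1.52) = 0.0656

0.066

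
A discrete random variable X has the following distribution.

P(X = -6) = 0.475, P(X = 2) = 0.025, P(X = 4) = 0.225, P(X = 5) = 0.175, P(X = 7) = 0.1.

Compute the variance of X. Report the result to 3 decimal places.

E[X] = (-6)(0.475) + (2)(0.025) + (4)(0.225) + (5)(0.175) + (7)(0.1) = -0.325
E[X²] = (-6)²(0.475) + (2)²(0.025) + (4)²(0.225) + (5)²(0.175) + (7)²(0.1) = 30.075
Var(X) = E[X²] − (E[X])² = 30.075 − (-0.325)² = 29.969375

29.969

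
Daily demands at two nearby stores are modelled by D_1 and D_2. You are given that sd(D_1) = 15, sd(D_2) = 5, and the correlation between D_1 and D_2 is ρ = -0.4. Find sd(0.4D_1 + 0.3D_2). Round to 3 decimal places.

5.572

Var(D_1) = (15)² = 225;  Var(D_2) = (5)² = 25
cov(D_1,D_2) = ρ·sd(D_1)·sd(D_2) = -0.4·15·5 = -30
Var(0.4D_1 + 0.3D_2) = (0.4)²·Var(D_1) + (0.3)²·Var(D_2) + 2·(0.4)·(0.3)·cov(D_1,D_2)
= 0.16·225 + 0.09·25 + 0.24·-30 = 31.05
sd(0.4D_1 + 0.3D_2) = √31.05 ≈ 5.572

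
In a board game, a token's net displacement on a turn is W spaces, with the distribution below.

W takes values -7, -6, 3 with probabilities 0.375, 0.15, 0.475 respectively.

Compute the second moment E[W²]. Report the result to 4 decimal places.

E[W²] = (-7)²(0.375) + (-6)²(0.15) + (3)²(0.475) = 28.05

28.0500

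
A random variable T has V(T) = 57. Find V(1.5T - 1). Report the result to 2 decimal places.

V(1.5T - 1) = (1.5)²·V(T) = 2.25·57 = 128.25

128.25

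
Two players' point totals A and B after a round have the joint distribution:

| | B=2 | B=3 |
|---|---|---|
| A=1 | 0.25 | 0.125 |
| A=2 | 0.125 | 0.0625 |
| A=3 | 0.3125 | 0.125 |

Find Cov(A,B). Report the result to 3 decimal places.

E[A] = 2.0625,  E[B] = 2.3125
E[AB] = 4.75
Cov(A,B) = E[AB] − E[A]E[B] = 4.75 − (2.0625)(2.3125) = -0.01953125

-0.020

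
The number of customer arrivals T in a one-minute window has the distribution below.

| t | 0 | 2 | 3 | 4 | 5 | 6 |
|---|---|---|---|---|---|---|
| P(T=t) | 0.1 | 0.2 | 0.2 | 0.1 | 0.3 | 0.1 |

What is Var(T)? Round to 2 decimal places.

3.05

E[T] = (0)(0.1) + (2)(0.2) + (3)(0.2) + (4)(0.1) + (5)(0.3) + (6)(0.1) = 3.5
E[T²] = (0)²(0.1) + (2)²(0.2) + (3)²(0.2) + (4)²(0.1) + (5)²(0.3) + (6)²(0.1) = 15.3
Var(T) = E[T²] − (E[T])² = 15.3 − (3.5)² = 3.05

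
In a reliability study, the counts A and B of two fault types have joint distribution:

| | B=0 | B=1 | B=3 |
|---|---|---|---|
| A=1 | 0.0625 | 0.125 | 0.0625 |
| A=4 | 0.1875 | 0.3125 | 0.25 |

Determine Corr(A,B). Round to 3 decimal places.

0.062

E[A] = 3.25,  E[B] = 1.375
E[AB] = 4.5625
cov(A,B) = E[AB] − E[A]E[B] = 4.5625 − (3.25)(1.375) = 0.09375
Var(A) = 1.6875,  Var(B) = 1.359375
ρ = 0.09375 / √(1.6875·1.359375) ≈ 0.062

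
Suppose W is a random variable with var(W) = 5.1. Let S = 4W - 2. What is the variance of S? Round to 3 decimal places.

81.600

var(4W - 2) = (4)²·var(W) = 16·5.1 = 81.6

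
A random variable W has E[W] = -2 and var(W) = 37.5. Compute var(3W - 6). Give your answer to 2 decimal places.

var(3W - 6) = (3)²·var(W) = 9·37.5 = 337.5

337.50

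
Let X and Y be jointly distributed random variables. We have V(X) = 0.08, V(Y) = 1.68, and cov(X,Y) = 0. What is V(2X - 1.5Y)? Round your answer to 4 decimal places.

4.1000

V(2X - 1.5Y) = (2)²·V(X) + (-1.5)²·V(Y) + 2·(2)·(-1.5)·cov(X,Y)
= 4·0.08 + 2.25·1.68 + -6·0 = 4.1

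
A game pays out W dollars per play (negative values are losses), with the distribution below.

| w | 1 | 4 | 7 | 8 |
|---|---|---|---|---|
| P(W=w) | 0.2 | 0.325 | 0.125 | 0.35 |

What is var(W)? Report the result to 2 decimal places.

7.14

E[W] = (1)(0.2) + (4)(0.325) + (7)(0.125) + (8)(0.35) = 5.175
E[W²] = (1)²(0.2) + (4)²(0.325) + (7)²(0.125) + (8)²(0.35) = 33.925
var(W) = E[W²] − (E[W])² = 33.925 − (5.175)² = 7.144375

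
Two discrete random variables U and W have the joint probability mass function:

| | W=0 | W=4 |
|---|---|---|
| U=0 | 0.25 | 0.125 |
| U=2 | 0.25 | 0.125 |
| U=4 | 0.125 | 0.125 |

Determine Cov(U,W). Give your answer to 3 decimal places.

0.375

E[U] = 1.75,  E[W] = 1.5
E[UW] = 3
Cov(U,W) = E[UW] − E[U]E[W] = 3 − (1.75)(1.5) = 0.375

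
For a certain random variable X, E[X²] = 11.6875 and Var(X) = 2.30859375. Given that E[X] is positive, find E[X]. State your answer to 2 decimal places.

3.06

(E[X])² = E[X²] − Var(X) = 11.6875 − 2.30859375 = 9.37890625
E[X] = √9.37890625 = 3.0625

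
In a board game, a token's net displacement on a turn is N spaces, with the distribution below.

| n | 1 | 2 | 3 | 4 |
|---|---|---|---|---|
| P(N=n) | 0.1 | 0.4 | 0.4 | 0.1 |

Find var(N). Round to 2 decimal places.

E[N] = (1)(0.1) + (2)(0.4) + (3)(0.4) + (4)(0.1) = 2.5
E[N²] = (1)²(0.1) + (2)²(0.4) + (3)²(0.4) + (4)²(0.1) = 6.9
var(N) = E[N²] − (E[N])² = 6.9 − (2.5)² = 0.65

0.65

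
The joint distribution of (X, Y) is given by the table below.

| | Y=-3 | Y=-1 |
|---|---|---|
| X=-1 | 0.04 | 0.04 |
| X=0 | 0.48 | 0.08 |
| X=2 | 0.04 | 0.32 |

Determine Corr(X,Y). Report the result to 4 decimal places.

0.6087

E[X] = 0.64,  E[Y] = -2.12
E[XY] = -0.72
Cov(X,Y) = E[XY] − E[X]E[Y] = -0.72 − (0.64)(-2.12) = 0.6368
V(X) = 1.1104,  V(Y) = 0.9856
ρ = 0.6368 / √(1.1104·0.9856) ≈ 0.6087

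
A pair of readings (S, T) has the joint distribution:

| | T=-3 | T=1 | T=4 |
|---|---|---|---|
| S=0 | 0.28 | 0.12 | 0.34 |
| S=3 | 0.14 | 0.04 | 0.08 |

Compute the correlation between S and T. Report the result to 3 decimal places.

E[S] = 0.78,  E[T] = 0.58
E[ST] = -0.18
Cov(S,T) = E[ST] − E[S]E[T] = -0.18 − (0.78)(0.58) = -0.6324
Var(S) = 1.7316,  Var(T) = 10.3236
ρ = -0.6324 / √(1.7316·10.3236) ≈ -0.150

-0.150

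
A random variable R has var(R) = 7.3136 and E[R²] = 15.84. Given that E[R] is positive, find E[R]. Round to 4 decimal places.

(E[R])² = E[R²] − var(R) = 15.84 − 7.3136 = 8.5264
E[R] = √8.5264 = 2.92

2.9200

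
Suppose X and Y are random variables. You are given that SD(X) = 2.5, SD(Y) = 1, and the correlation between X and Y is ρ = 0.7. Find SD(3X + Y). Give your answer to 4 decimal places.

8.2310

V(X) = (2.5)² = 6.25;  V(Y) = (1)² = 1
Cov(X,Y) = ρ·SD(X)·SD(Y) = 0.7·2.5·1 = 1.75
V(3X + Y) = (3)²·V(X) + (1)²·V(Y) + 2·(3)·(1)·Cov(X,Y)
= 9·6.25 + 1·1 + 6·1.75 = 67.75
SD(3X + Y) = √67.75 ≈ 8.2310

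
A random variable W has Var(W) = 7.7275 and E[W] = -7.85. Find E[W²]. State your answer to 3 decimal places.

E[W²] = Var(W) + (E[W])² = 7.7275 + (-7.85)² = 69.35

69.350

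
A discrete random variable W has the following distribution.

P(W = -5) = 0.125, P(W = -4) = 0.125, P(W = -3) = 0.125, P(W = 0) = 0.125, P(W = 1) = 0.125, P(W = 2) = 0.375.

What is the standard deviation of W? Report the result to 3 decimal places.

E[W] = (-5)(0.125) + (-4)(0.125) + (-3)(0.125) + (0)(0.125) + (1)(0.125) + (2)(0.375) = -0.625
E[W²] = (-5)²(0.125) + (-4)²(0.125) + (-3)²(0.125) + (0)²(0.125) + (1)²(0.125) + (2)²(0.375) = 7.875
V(W) = E[W²] − (E[W])² = 7.875 − (-0.625)² = 7.484375
sd(W) = √7.484375 ≈ 2.736

2.736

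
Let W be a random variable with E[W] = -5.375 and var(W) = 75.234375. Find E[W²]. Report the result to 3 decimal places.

104.125

E[W²] = var(W) + (E[W])² = 75.234375 + (-5.375)² = 104.125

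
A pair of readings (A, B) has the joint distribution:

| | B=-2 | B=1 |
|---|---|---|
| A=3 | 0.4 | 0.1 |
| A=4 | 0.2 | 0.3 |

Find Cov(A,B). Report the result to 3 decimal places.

0.300

E[A] = 3.5,  E[B] = -0.8
E[AB] = -2.5
Cov(A,B) = E[AB] − E[A]E[B] = -2.5 − (3.5)(-0.8) = 0.3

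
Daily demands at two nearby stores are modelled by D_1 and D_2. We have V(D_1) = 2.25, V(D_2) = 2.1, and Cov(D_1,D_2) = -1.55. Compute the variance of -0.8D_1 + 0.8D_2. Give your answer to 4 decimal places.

4.7680

V(-0.8D_1 + 0.8D_2) = (-0.8)²·V(D_1) + (0.8)²·V(D_2) + 2·(-0.8)·(0.8)·Cov(D_1,D_2)
= 0.64·2.25 + 0.64·2.1 + -1.28·-1.55 = 4.768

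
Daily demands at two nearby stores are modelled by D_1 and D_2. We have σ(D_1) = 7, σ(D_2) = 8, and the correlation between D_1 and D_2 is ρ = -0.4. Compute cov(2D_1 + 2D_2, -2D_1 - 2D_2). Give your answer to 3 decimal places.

-272.800

V(D_1) = (7)² = 49;  V(D_2) = (8)² = 64
cov(D_1,D_2) = ρ·σ(D_1)·σ(D_2) = -0.4·7·8 = -22.4
cov(2D_1 + 2D_2, -2D_1 - 2D_2) = (2)(-2)V(D_1) + (2)(-2)V(D_2) + [(2)(-2) + (2)(-2)]cov(D_1,D_2)
= -4·49 + -4·64 + -8·-22.4 = -272.8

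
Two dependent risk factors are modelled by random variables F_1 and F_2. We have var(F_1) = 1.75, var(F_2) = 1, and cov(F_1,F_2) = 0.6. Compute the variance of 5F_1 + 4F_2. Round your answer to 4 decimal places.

var(5F_1 + 4F_2) = (5)²·var(F_1) + (4)²·var(F_2) + 2·(5)·(4)·cov(F_1,F_2)
= 25·1.75 + 16·1 + 40·0.6 = 83.75

83.7500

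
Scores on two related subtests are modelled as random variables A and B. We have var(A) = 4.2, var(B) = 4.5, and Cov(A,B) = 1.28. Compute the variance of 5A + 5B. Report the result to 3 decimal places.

var(5A + 5B) = (5)²·var(A) + (5)²·var(B) + 2·(5)·(5)·Cov(A,B)
= 25·4.2 + 25·4.5 + 50·1.28 = 281.5

281.500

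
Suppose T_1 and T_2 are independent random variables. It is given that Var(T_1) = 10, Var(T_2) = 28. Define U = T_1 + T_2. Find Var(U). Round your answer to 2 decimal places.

By independence, Var(U) = (1)²Var(T_1) + (1)²Var(T_2)
= (1)²·10 + (1)²·28 = 38

38.00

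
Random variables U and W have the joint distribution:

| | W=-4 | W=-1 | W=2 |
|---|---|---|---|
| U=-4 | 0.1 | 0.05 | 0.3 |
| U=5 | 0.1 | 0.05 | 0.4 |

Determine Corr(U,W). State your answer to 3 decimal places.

0.062

E[U] = 0.95,  E[W] = 0.5
E[UW] = 1.15
Cov(U,W) = E[UW] − E[U]E[W] = 1.15 − (0.95)(0.5) = 0.675
Var(U) = 20.0475,  Var(W) = 5.85
ρ = 0.675 / √(20.0475·5.85) ≈ 0.062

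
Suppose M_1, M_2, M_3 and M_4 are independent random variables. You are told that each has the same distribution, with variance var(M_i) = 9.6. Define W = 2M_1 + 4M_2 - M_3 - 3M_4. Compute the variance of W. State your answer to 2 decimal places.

288.00

By independence, var(W) = (2)²var(M_1) + (4)²var(M_2) + (-1)²var(M_3) + (-3)²var(M_4)
= (2)²·9.6 + (4)²·9.6 + (-1)²·9.6 + (-3)²·9.6 = 288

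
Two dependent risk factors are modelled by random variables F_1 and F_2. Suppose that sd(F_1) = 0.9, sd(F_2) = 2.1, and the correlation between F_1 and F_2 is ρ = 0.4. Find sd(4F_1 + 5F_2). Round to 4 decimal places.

12.3875

Var(F_1) = (0.9)² = 0.81;  Var(F_2) = (2.1)² = 4.41
Cov(F_1,F_2) = ρ·sd(F_1)·sd(F_2) = 0.4·0.9·2.1 = 0.756
Var(4F_1 + 5F_2) = (4)²·Var(F_1) + (5)²·Var(F_2) + 2·(4)·(5)·Cov(F_1,F_2)
= 16·0.81 + 25·4.41 + 40·0.756 = 153.45
sd(4F_1 + 5F_2) = √153.45 ≈ 12.3875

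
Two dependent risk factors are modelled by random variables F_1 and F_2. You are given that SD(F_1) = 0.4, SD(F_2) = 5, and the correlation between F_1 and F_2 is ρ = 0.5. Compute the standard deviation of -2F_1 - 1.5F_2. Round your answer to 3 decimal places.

Var(F_1) = (0.4)² = 0.16;  Var(F_2) = (5)² = 25
Cov(F_1,F_2) = ρ·SD(F_1)·SD(F_2) = 0.5·0.4·5 = 1
Var(-2F_1 - 1.5F_2) = (-2)²·Var(F_1) + (-1.5)²·Var(F_2) + 2·(-2)·(-1.5)·Cov(F_1,F_2)
= 4·0.16 + 2.25·25 + 6·1 = 62.89
SD(-2F_1 - 1.5F_2) = √62.89 ≈ 7.930

7.930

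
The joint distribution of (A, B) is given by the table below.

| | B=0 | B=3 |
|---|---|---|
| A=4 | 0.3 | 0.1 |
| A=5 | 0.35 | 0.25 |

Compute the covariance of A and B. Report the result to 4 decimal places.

E[A] = 4.6,  E[B] = 1.05
E[AB] = 4.95
Cov(A,B) = E[AB] − E[A]E[B] = 4.95 − (4.6)(1.05) = 0.12

0.1200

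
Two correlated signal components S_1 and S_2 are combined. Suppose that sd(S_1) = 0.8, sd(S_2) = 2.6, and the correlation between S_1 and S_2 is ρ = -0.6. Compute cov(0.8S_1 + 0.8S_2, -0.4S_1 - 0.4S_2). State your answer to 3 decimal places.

-1.569

var(S_1) = (0.8)² = 0.64;  var(S_2) = (2.6)² = 6.76
cov(S_1,S_2) = ρ·sd(S_1)·sd(S_2) = -0.6·0.8·2.6 = -1.248
cov(0.8S_1 + 0.8S_2, -0.4S_1 - 0.4S_2) = (0.8)(-0.4)var(S_1) + (0.8)(-0.4)var(S_2) + [(0.8)(-0.4) + (0.8)(-0.4)]cov(S_1,S_2)
= -0.32·0.64 + -0.32·6.76 + -0.64·-1.248 = -1.56928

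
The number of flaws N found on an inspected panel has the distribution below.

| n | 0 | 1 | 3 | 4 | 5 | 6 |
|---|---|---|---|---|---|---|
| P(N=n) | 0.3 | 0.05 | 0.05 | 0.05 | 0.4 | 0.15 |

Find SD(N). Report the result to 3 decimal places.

E[N] = (0)(0.3) + (1)(0.05) + (3)(0.05) + (4)(0.05) + (5)(0.4) + (6)(0.15) = 3.3
E[N²] = (0)²(0.3) + (1)²(0.05) + (3)²(0.05) + (4)²(0.05) + (5)²(0.4) + (6)²(0.15) = 16.7
Var(N) = E[N²] − (E[N])² = 16.7 − (3.3)² = 5.81
SD(N) = √5.81 ≈ 2.410

2.410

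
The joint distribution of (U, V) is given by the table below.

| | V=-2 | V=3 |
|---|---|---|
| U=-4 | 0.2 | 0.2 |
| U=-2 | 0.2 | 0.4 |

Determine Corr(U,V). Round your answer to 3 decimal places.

0.167

E[U] = -2.8,  E[V] = 1
E[UV] = -2.4
Cov(U,V) = E[UV] − E[U]E[V] = -2.4 − (-2.8)(1) = 0.4
var(U) = 0.96,  var(V) = 6
ρ = 0.4 / √(0.96·6) ≈ 0.167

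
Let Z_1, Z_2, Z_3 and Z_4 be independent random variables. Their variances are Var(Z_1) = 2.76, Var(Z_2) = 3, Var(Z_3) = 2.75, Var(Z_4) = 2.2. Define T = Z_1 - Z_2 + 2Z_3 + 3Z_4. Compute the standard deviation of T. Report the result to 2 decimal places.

6.05

By independence, Var(T) = (1)²Var(Z_1) + (-1)²Var(Z_2) + (2)²Var(Z_3) + (3)²Var(Z_4)
= (1)²·2.76 + (-1)²·3 + (2)²·2.75 + (3)²·2.2 = 36.56
σ(T) = √36.56 ≈ 6.05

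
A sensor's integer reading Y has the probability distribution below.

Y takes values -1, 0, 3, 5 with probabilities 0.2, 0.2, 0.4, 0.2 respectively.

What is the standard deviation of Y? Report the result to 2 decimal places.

E[Y] = (-1)(0.2) + (0)(0.2) + (3)(0.4) + (5)(0.2) = 2
E[Y²] = (-1)²(0.2) + (0)²(0.2) + (3)²(0.4) + (5)²(0.2) = 8.8
Var(Y) = E[Y²] − (E[Y])² = 8.8 − (2)² = 4.8
σ(Y) = √4.8 ≈ 2.19

2.19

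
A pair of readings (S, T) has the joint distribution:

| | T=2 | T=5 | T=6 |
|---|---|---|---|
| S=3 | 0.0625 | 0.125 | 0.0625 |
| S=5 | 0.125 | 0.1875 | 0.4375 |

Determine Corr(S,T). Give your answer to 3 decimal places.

0.171

E[S] = 4.5,  E[T] = 4.9375
E[ST] = 22.4375
Cov(S,T) = E[ST] − E[S]E[T] = 22.4375 − (4.5)(4.9375) = 0.21875
V(S) = 0.75,  V(T) = 2.18359375
ρ = 0.21875 / √(0.75·2.18359375) ≈ 0.171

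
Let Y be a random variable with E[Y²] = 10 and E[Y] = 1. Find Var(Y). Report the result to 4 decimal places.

9.0000

Var(Y) = 10 − (1)² = 9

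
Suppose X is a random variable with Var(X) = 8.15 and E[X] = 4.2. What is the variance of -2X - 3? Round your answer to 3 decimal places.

32.600

Var(-2X - 3) = (-2)²·Var(X) = 4·8.15 = 32.6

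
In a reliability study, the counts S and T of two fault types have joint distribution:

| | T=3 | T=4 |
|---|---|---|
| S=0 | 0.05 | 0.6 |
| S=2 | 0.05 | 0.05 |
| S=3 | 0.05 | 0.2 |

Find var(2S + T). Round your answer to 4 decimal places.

6.6875

E[S] = 0.95,  E[T] = 3.85,  E[ST] = 3.55
var(S) = 2.65 − (0.95)² = 1.7475;  var(T) = 14.95 − (3.85)² = 0.1275
cov(S,T) = 3.55 − (0.95)(3.85) = -0.1075
var(2S + T) = (2)²·1.7475 + (1)²·0.1275 + 2·(2)·(1)·-0.1075 = 6.6875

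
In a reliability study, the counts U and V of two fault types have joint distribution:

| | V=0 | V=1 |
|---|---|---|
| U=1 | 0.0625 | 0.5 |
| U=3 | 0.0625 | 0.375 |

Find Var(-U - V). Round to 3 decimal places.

E[U] = 1.875,  E[V] = 0.875,  E[UV] = 1.625
Var(U) = 4.5 − (1.875)² = 0.984375;  Var(V) = 0.875 − (0.875)² = 0.109375
cov(U,V) = 1.625 − (1.875)(0.875) = -0.015625
Var(-U - V) = (-1)²·0.984375 + (-1)²·0.109375 + 2·(-1)·(-1)·-0.015625 = 1.0625

1.063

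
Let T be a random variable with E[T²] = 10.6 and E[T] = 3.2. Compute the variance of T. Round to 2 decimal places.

var(T) = 10.6 − (3.2)² = 0.36

0.36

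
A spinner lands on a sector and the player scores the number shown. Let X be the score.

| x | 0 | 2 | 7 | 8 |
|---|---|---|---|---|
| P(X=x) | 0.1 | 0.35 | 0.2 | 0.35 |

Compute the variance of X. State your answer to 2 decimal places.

9.59

E[X] = (0)(0.1) + (2)(0.35) + (7)(0.2) + (8)(0.35) = 4.9
E[X²] = (0)²(0.1) + (2)²(0.35) + (7)²(0.2) + (8)²(0.35) = 33.6
V(X) = E[X²] − (E[X])² = 33.6 − (4.9)² = 9.59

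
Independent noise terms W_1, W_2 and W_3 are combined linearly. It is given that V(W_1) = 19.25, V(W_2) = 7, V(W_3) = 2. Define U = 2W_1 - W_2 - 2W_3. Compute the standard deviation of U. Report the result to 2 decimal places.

9.59

By independence, V(U) = (2)²V(W_1) + (-1)²V(W_2) + (-2)²V(W_3)
= (2)²·19.25 + (-1)²·7 + (-2)²·2 = 92
sd(U) = √92 ≈ 9.59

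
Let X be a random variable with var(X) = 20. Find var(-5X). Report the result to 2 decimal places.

500.00

var(-5X) = (-5)²·var(X) = 25·20 = 500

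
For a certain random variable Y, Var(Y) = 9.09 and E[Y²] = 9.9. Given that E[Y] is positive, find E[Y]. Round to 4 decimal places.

(E[Y])² = E[Y²] − Var(Y) = 9.9 − 9.09 = 0.81
E[Y] = √0.81 = 0.9

0.9000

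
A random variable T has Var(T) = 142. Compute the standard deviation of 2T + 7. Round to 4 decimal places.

Var(2T + 7) = (2)²·142 = 568
σ(2T + 7) = √568 ≈ 23.8328

23.8328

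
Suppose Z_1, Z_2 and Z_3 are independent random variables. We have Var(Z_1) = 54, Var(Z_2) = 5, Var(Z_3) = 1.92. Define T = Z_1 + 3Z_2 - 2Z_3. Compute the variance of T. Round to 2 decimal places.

106.68

By independence, Var(T) = (1)²Var(Z_1) + (3)²Var(Z_2) + (-2)²Var(Z_3)
= (1)²·54 + (3)²·5 + (-2)²·1.92 = 106.68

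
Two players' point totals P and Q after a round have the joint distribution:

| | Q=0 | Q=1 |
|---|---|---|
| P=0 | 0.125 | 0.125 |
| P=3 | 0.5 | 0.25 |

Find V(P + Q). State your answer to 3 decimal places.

E[P] = 2.25,  E[Q] = 0.375,  E[PQ] = 0.75
V(P) = 6.75 − (2.25)² = 1.6875;  V(Q) = 0.375 − (0.375)² = 0.234375
Cov(P,Q) = 0.75 − (2.25)(0.375) = -0.09375
V(P + Q) = (1)²·1.6875 + (1)²·0.234375 + 2·(1)·(1)·-0.09375 = 1.734375

1.734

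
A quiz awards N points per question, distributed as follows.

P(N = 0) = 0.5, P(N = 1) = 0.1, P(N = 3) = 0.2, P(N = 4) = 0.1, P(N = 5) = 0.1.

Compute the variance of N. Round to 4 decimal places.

E[N] = (0)(0.5) + (1)(0.1) + (3)(0.2) + (4)(0.1) + (5)(0.1) = 1.6
E[N²] = (0)²(0.5) + (1)²(0.1) + (3)²(0.2) + (4)²(0.1) + (5)²(0.1) = 6
Var(N) = E[N²] − (E[N])² = 6 − (1.6)² = 3.44

3.4400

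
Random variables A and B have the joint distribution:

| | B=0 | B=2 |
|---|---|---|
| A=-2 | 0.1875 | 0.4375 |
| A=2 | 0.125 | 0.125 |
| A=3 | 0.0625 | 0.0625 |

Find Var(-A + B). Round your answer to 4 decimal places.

E[A] = -0.375,  E[B] = 1.25,  E[AB] = -0.875
Var(A) = 4.625 − (-0.375)² = 4.484375;  Var(B) = 2.5 − (1.25)² = 0.9375
Cov(A,B) = -0.875 − (-0.375)(1.25) = -0.40625
Var(-A + B) = (-1)²·4.484375 + (1)²·0.9375 + 2·(-1)·(1)·-0.40625 = 6.234375

6.2344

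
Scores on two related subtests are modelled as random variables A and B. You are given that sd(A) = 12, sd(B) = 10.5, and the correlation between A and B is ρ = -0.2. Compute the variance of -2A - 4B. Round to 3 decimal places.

var(A) = (12)² = 144;  var(B) = (10.5)² = 110.25
cov(A,B) = ρ·sd(A)·sd(B) = -0.2·12·10.5 = -25.2
var(-2A - 4B) = (-2)²·var(A) + (-4)²·var(B) + 2·(-2)·(-4)·cov(A,B)
= 4·144 + 16·110.25 + 16·-25.2 = 1936.8

1936.800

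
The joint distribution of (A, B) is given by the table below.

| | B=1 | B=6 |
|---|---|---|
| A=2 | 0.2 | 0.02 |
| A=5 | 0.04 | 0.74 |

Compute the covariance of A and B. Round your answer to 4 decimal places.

2.2080

E[A] = 4.34,  E[B] = 4.8
E[AB] = 23.04
cov(A,B) = E[AB] − E[A]E[B] = 23.04 − (4.34)(4.8) = 2.208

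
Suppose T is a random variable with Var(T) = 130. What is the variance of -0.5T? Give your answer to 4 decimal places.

32.5000

Var(-0.5T) = (-0.5)²·Var(T) = 0.25·130 = 32.5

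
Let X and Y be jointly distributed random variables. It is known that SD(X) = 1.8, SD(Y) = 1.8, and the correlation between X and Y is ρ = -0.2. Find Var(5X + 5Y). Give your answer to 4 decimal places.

129.6000

Var(X) = (1.8)² = 3.24;  Var(Y) = (1.8)² = 3.24
Cov(X,Y) = ρ·SD(X)·SD(Y) = -0.2·1.8·1.8 = -0.648
Var(5X + 5Y) = (5)²·Var(X) + (5)²·Var(Y) + 2·(5)·(5)·Cov(X,Y)
= 25·3.24 + 25·3.24 + 50·-0.648 = 129.6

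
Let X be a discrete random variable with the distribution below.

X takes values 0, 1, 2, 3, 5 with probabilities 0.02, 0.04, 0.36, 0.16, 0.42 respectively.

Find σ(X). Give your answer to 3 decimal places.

1.505

E[X] = (0)(0.02) + (1)(0.04) + (2)(0.36) + (3)(0.16) + (5)(0.42) = 3.34
E[X²] = (0)²(0.02) + (1)²(0.04) + (2)²(0.36) + (3)²(0.16) + (5)²(0.42) = 13.42
Var(X) = E[X²] − (E[X])² = 13.42 − (3.34)² = 2.2644
σ(X) = √2.2644 ≈ 1.505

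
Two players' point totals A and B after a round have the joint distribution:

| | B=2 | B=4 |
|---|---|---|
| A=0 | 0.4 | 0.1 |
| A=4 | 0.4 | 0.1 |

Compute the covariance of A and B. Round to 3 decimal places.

0.000

E[A] = 2,  E[B] = 2.4
E[AB] = 4.8
cov(A,B) = E[AB] − E[A]E[B] = 4.8 − (2)(2.4) = 0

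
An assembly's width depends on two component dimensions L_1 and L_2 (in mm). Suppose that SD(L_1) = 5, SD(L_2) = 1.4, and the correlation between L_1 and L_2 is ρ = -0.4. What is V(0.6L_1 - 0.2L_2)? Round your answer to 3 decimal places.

9.750

V(L_1) = (5)² = 25;  V(L_2) = (1.4)² = 1.96
Cov(L_1,L_2) = ρ·SD(L_1)·SD(L_2) = -0.4·5·1.4 = -2.8
V(0.6L_1 - 0.2L_2) = (0.6)²·V(L_1) + (-0.2)²·V(L_2) + 2·(0.6)·(-0.2)·Cov(L_1,L_2)
= 0.36·25 + 0.04·1.96 + -0.24·-2.8 = 9.7504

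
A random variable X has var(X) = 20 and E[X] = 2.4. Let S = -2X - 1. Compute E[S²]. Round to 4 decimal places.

E[-2X - 1] = -2·2.4 − 1 = -5.8
var(-2X - 1) = (-2)²·20 = 80
E[S²] = var(S) + (E[S])² = 80 + (-5.8)² = 113.64

113.6400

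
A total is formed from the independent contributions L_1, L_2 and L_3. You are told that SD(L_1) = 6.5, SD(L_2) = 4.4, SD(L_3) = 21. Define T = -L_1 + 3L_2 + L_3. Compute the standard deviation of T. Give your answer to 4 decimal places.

V(L_1) = 42.25, V(L_2) = 19.36, V(L_3) = 441
By independence, V(T) = (-1)²V(L_1) + (3)²V(L_2) + (1)²V(L_3)
= (-1)²·42.25 + (3)²·19.36 + (1)²·441 = 657.49
SD(T) = √657.49 ≈ 25.6416

25.6416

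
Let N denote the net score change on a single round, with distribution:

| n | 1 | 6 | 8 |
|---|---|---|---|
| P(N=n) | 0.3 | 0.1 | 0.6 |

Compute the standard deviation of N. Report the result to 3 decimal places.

3.132

E[N] = (1)(0.3) + (6)(0.1) + (8)(0.6) = 5.7
E[N²] = (1)²(0.3) + (6)²(0.1) + (8)²(0.6) = 42.3
Var(N) = E[N²] − (E[N])² = 42.3 − (5.7)² = 9.81
SD(N) = √9.81 ≈ 3.132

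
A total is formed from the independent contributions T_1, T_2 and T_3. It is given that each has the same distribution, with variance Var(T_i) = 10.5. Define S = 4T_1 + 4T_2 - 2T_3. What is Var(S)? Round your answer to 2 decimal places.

378.00

By independence, Var(S) = (4)²Var(T_1) + (4)²Var(T_2) + (-2)²Var(T_3)
= (4)²·10.5 + (4)²·10.5 + (-2)²·10.5 = 378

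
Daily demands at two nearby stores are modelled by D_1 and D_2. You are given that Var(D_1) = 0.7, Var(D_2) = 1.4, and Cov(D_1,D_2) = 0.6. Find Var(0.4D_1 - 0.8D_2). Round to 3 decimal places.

Var(0.4D_1 - 0.8D_2) = (0.4)²·Var(D_1) + (-0.8)²·Var(D_2) + 2·(0.4)·(-0.8)·Cov(D_1,D_2)
= 0.16·0.7 + 0.64·1.4 + -0.64·0.6 = 0.624

0.624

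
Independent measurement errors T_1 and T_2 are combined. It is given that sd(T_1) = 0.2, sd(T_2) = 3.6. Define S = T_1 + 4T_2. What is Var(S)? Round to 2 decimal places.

207.40

Var(T_1) = 0.04, Var(T_2) = 12.96
By independence, Var(S) = (1)²Var(T_1) + (4)²Var(T_2)
= (1)²·0.04 + (4)²·12.96 = 207.4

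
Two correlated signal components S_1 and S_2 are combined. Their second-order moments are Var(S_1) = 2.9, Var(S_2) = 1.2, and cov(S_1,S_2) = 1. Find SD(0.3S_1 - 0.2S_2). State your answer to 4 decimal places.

0.4347

Var(0.3S_1 - 0.2S_2) = (0.3)²·Var(S_1) + (-0.2)²·Var(S_2) + 2·(0.3)·(-0.2)·cov(S_1,S_2)
= 0.09·2.9 + 0.04·1.2 + -0.12·1 = 0.189
SD(0.3S_1 - 0.2S_2) = √0.189 ≈ 0.4347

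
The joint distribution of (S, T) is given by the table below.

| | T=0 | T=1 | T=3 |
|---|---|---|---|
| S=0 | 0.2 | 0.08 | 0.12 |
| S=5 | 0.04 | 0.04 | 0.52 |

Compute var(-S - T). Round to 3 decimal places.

11.478

E[S] = 3,  E[T] = 2.04,  E[ST] = 8
var(S) = 15 − (3)² = 6;  var(T) = 5.88 − (2.04)² = 1.7184
cov(S,T) = 8 − (3)(2.04) = 1.88
var(-S - T) = (-1)²·6 + (-1)²·1.7184 + 2·(-1)·(-1)·1.88 = 11.4784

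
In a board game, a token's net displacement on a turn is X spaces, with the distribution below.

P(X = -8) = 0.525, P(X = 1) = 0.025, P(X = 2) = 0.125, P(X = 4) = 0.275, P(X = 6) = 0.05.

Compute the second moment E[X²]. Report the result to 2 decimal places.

E[X²] = (-8)²(0.525) + (1)²(0.025) + (2)²(0.125) + (4)²(0.275) + (6)²(0.05) = 40.325

40.33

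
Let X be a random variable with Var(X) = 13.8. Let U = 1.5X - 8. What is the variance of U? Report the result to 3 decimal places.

Var(1.5X - 8) = (1.5)²·Var(X) = 2.25·13.8 = 31.05

31.050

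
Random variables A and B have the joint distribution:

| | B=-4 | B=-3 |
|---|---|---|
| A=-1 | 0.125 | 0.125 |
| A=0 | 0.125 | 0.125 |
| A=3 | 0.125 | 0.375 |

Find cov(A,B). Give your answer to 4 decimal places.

0.2188

E[A] = 1.25,  E[B] = -3.375
E[AB] = -4
cov(A,B) = E[AB] − E[A]E[B] = -4 − (1.25)(-3.375) = 0.21875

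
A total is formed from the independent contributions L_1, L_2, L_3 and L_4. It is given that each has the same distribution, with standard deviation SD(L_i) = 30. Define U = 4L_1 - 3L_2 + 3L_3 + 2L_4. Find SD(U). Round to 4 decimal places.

Var(L_i) = (30)² = 900
By independence, Var(U) = (4)²Var(L_1) + (-3)²Var(L_2) + (3)²Var(L_3) + (2)²Var(L_4)
= (4)²·900 + (-3)²·900 + (3)²·900 + (2)²·900 = 34200
SD(U) = √34200 ≈ 184.9324

184.9324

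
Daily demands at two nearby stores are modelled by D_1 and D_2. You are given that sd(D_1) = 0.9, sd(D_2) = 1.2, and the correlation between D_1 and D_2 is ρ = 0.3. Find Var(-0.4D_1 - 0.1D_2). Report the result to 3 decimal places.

0.170

Var(D_1) = (0.9)² = 0.81;  Var(D_2) = (1.2)² = 1.44
Cov(D_1,D_2) = ρ·sd(D_1)·sd(D_2) = 0.3·0.9·1.2 = 0.324
Var(-0.4D_1 - 0.1D_2) = (-0.4)²·Var(D_1) + (-0.1)²·Var(D_2) + 2·(-0.4)·(-0.1)·Cov(D_1,D_2)
= 0.16·0.81 + 0.01·1.44 + 0.08·0.324 = 0.16992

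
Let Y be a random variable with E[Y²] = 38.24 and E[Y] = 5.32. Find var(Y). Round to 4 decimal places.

9.9376

var(Y) = 38.24 − (5.32)² = 9.9376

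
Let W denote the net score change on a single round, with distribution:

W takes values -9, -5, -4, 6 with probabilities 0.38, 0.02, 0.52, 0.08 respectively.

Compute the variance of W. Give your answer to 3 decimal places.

E[W] = (-9)(0.38) + (-5)(0.02) + (-4)(0.52) + (6)(0.08) = -5.12
E[W²] = (-9)²(0.38) + (-5)²(0.02) + (-4)²(0.52) + (6)²(0.08) = 42.48
var(W) = E[W²] − (E[W])² = 42.48 − (-5.12)² = 16.2656

16.266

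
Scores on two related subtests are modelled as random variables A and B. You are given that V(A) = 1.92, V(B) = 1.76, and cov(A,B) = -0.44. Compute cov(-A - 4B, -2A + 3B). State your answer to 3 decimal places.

-19.480

cov(-A - 4B, -2A + 3B) = (-1)(-2)V(A) + (-4)(3)V(B) + [(-1)(3) + (-4)(-2)]cov(A,B)
= 2·1.92 + -12·1.76 + 5·-0.44 = -19.48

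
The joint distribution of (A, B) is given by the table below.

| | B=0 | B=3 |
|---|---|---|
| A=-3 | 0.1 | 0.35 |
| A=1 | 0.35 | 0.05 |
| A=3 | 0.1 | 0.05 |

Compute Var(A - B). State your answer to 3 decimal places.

11.528

E[A] = -0.5,  E[B] = 1.35,  E[AB] = -2.55
Var(A) = 5.8 − (-0.5)² = 5.55;  Var(B) = 4.05 − (1.35)² = 2.2275
Cov(A,B) = -2.55 − (-0.5)(1.35) = -1.875
Var(A - B) = (1)²·5.55 + (-1)²·2.2275 + 2·(1)·(-1)·-1.875 = 11.5275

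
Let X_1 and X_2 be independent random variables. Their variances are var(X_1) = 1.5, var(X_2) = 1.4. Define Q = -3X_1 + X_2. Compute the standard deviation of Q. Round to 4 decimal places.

By independence, var(Q) = (-3)²var(X_1) + (1)²var(X_2)
= (-3)²·1.5 + (1)²·1.4 = 14.9
σ(Q) = √14.9 ≈ 3.8601

3.8601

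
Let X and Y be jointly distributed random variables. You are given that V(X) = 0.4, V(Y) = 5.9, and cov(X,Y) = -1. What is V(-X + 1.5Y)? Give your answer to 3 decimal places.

V(-X + 1.5Y) = (-1)²·V(X) + (1.5)²·V(Y) + 2·(-1)·(1.5)·cov(X,Y)
= 1·0.4 + 2.25·5.9 + -3·-1 = 16.675

16.675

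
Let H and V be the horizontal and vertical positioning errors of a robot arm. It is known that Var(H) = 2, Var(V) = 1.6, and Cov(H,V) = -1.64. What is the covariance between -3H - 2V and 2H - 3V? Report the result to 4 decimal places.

-10.6000

Cov(-3H - 2V, 2H - 3V) = (-3)(2)Var(H) + (-2)(-3)Var(V) + [(-3)(-3) + (-2)(2)]Cov(H,V)
= -6·2 + 6·1.6 + 5·-1.64 = -10.6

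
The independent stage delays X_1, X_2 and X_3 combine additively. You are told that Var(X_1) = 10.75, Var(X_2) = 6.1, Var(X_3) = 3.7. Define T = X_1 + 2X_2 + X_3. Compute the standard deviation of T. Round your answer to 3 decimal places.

6.233

By independence, Var(T) = (1)²Var(X_1) + (2)²Var(X_2) + (1)²Var(X_3)
= (1)²·10.75 + (2)²·6.1 + (1)²·3.7 = 38.85
σ(T) = √38.85 ≈ 6.233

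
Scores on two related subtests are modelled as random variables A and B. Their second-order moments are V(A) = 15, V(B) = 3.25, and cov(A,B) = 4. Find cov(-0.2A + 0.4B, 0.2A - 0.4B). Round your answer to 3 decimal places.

cov(-0.2A + 0.4B, 0.2A - 0.4B) = (-0.2)(0.2)V(A) + (0.4)(-0.4)V(B) + [(-0.2)(-0.4) + (0.4)(0.2)]cov(A,B)
= -0.04·15 + -0.16·3.25 + 0.16·4 = -0.48

-0.480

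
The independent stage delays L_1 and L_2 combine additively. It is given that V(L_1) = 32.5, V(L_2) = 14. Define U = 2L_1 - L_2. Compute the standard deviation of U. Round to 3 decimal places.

12.000

By independence, V(U) = (2)²V(L_1) + (-1)²V(L_2)
= (2)²·32.5 + (-1)²·14 = 144
σ(U) = √144 ≈ 12.000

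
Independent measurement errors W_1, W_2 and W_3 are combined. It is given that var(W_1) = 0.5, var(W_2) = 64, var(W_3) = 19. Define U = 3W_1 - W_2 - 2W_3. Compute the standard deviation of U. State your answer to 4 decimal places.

By independence, var(U) = (3)²var(W_1) + (-1)²var(W_2) + (-2)²var(W_3)
= (3)²·0.5 + (-1)²·64 + (-2)²·19 = 144.5
σ(U) = √144.5 ≈ 12.0208

12.0208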